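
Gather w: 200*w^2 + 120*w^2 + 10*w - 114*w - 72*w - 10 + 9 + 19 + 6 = 320*w^2 - 176*w + 24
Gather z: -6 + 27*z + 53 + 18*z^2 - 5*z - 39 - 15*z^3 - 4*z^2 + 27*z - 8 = -15*z^3 + 14*z^2 + 49*z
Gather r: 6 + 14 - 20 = 0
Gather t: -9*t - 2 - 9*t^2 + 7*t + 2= -9*t^2 - 2*t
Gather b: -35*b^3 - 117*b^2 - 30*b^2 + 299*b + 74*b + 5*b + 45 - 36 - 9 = -35*b^3 - 147*b^2 + 378*b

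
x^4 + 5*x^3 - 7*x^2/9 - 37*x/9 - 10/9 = (x - 1)*(x + 1/3)*(x + 2/3)*(x + 5)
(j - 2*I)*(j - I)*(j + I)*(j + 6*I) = j^4 + 4*I*j^3 + 13*j^2 + 4*I*j + 12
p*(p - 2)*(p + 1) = p^3 - p^2 - 2*p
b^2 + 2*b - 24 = (b - 4)*(b + 6)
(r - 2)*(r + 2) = r^2 - 4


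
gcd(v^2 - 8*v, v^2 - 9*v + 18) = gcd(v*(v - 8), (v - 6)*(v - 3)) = 1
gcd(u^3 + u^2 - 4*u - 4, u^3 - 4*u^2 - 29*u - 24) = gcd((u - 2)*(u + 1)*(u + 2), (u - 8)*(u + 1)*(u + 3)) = u + 1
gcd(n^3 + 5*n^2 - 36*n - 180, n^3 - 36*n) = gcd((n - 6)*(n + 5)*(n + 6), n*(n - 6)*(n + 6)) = n^2 - 36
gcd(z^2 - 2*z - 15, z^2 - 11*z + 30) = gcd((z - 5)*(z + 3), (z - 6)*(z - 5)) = z - 5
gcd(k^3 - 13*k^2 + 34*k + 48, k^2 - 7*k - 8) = k^2 - 7*k - 8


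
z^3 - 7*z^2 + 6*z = z*(z - 6)*(z - 1)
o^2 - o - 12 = (o - 4)*(o + 3)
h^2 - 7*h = h*(h - 7)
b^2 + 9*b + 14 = (b + 2)*(b + 7)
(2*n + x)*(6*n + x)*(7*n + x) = 84*n^3 + 68*n^2*x + 15*n*x^2 + x^3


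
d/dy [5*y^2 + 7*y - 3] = 10*y + 7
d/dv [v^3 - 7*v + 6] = 3*v^2 - 7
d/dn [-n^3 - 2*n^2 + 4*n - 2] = -3*n^2 - 4*n + 4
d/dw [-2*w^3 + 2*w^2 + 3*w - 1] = -6*w^2 + 4*w + 3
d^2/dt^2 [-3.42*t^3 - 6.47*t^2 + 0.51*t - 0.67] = -20.52*t - 12.94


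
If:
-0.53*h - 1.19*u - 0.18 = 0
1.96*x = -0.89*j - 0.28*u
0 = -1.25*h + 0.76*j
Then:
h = 0.0316276811569073 - 1.46365880020576*x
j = 0.0520192124291238 - 2.40733355297001*x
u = 0.651881650511811*x - 0.165346782364001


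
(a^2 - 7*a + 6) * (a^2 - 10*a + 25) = a^4 - 17*a^3 + 101*a^2 - 235*a + 150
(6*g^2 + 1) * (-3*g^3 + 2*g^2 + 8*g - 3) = -18*g^5 + 12*g^4 + 45*g^3 - 16*g^2 + 8*g - 3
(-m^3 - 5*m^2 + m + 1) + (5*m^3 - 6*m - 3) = 4*m^3 - 5*m^2 - 5*m - 2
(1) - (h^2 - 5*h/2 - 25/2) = -h^2 + 5*h/2 + 27/2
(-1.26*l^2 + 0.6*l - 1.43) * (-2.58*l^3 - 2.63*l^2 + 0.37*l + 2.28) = 3.2508*l^5 + 1.7658*l^4 + 1.6452*l^3 + 1.1101*l^2 + 0.8389*l - 3.2604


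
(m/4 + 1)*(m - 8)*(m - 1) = m^3/4 - 5*m^2/4 - 7*m + 8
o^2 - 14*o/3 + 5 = (o - 3)*(o - 5/3)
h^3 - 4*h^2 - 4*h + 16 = (h - 4)*(h - 2)*(h + 2)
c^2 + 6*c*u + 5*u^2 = (c + u)*(c + 5*u)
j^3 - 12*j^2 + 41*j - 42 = (j - 7)*(j - 3)*(j - 2)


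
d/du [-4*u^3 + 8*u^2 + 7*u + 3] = -12*u^2 + 16*u + 7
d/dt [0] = 0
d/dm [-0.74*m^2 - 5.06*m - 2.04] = -1.48*m - 5.06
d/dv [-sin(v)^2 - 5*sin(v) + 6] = -(2*sin(v) + 5)*cos(v)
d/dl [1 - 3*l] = -3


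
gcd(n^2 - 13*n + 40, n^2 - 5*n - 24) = n - 8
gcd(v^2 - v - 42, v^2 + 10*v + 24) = v + 6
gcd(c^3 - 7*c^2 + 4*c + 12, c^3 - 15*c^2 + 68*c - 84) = c^2 - 8*c + 12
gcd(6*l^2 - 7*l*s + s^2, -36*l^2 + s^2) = -6*l + s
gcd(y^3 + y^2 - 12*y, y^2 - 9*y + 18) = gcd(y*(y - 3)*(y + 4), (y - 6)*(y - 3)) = y - 3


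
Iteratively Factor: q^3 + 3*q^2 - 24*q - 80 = (q - 5)*(q^2 + 8*q + 16) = (q - 5)*(q + 4)*(q + 4)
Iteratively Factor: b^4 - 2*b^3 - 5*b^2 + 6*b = (b + 2)*(b^3 - 4*b^2 + 3*b) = b*(b + 2)*(b^2 - 4*b + 3) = b*(b - 3)*(b + 2)*(b - 1)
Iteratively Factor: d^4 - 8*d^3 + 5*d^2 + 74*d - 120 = (d + 3)*(d^3 - 11*d^2 + 38*d - 40) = (d - 4)*(d + 3)*(d^2 - 7*d + 10) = (d - 4)*(d - 2)*(d + 3)*(d - 5)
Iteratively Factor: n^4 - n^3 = (n)*(n^3 - n^2) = n*(n - 1)*(n^2) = n^2*(n - 1)*(n)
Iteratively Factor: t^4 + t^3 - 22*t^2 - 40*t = (t + 2)*(t^3 - t^2 - 20*t) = (t + 2)*(t + 4)*(t^2 - 5*t) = t*(t + 2)*(t + 4)*(t - 5)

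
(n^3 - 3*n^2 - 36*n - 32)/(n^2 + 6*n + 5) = (n^2 - 4*n - 32)/(n + 5)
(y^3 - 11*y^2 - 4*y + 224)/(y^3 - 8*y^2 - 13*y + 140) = (y - 8)/(y - 5)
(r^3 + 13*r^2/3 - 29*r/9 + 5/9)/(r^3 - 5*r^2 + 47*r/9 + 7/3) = (9*r^3 + 39*r^2 - 29*r + 5)/(9*r^3 - 45*r^2 + 47*r + 21)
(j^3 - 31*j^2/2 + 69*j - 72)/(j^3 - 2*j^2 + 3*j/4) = 2*(j^2 - 14*j + 48)/(j*(2*j - 1))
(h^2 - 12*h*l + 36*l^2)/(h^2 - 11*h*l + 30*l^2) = (h - 6*l)/(h - 5*l)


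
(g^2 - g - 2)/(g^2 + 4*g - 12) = (g + 1)/(g + 6)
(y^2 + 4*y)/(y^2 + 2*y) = (y + 4)/(y + 2)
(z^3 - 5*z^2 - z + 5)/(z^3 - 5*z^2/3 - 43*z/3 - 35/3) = 3*(z - 1)/(3*z + 7)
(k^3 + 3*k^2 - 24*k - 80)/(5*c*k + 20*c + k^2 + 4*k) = (k^2 - k - 20)/(5*c + k)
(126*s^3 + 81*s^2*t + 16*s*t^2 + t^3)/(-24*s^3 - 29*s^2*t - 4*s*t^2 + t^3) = (-42*s^2 - 13*s*t - t^2)/(8*s^2 + 7*s*t - t^2)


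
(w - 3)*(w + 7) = w^2 + 4*w - 21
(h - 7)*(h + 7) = h^2 - 49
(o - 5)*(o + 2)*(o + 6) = o^3 + 3*o^2 - 28*o - 60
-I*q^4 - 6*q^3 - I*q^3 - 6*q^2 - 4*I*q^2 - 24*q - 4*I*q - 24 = (q - 6*I)*(q - 2*I)*(q + 2*I)*(-I*q - I)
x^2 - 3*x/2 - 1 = (x - 2)*(x + 1/2)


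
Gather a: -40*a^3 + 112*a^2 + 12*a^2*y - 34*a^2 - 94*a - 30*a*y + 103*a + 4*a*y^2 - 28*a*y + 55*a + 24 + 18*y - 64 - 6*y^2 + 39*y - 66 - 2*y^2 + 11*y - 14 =-40*a^3 + a^2*(12*y + 78) + a*(4*y^2 - 58*y + 64) - 8*y^2 + 68*y - 120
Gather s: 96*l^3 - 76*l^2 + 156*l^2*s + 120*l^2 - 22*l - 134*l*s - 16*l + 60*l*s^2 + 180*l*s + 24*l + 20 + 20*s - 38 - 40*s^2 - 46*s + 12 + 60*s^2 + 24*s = 96*l^3 + 44*l^2 - 14*l + s^2*(60*l + 20) + s*(156*l^2 + 46*l - 2) - 6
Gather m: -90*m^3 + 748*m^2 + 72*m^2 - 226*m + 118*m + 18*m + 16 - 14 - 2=-90*m^3 + 820*m^2 - 90*m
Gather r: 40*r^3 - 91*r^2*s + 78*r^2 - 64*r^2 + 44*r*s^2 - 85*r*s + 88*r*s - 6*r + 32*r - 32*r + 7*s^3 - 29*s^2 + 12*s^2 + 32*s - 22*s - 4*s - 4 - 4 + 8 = 40*r^3 + r^2*(14 - 91*s) + r*(44*s^2 + 3*s - 6) + 7*s^3 - 17*s^2 + 6*s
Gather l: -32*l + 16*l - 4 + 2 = -16*l - 2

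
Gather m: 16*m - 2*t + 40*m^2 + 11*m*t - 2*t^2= 40*m^2 + m*(11*t + 16) - 2*t^2 - 2*t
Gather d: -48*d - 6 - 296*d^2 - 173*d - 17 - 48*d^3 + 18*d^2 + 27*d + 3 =-48*d^3 - 278*d^2 - 194*d - 20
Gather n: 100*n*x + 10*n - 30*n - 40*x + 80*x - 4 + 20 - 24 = n*(100*x - 20) + 40*x - 8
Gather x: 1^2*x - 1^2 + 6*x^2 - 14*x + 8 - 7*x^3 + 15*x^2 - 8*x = -7*x^3 + 21*x^2 - 21*x + 7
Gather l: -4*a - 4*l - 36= -4*a - 4*l - 36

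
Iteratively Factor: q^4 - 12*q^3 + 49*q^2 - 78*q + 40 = (q - 2)*(q^3 - 10*q^2 + 29*q - 20) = (q - 5)*(q - 2)*(q^2 - 5*q + 4) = (q - 5)*(q - 4)*(q - 2)*(q - 1)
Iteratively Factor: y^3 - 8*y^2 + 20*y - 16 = (y - 2)*(y^2 - 6*y + 8) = (y - 2)^2*(y - 4)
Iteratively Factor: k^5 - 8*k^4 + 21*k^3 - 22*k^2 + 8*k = (k - 1)*(k^4 - 7*k^3 + 14*k^2 - 8*k) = k*(k - 1)*(k^3 - 7*k^2 + 14*k - 8) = k*(k - 4)*(k - 1)*(k^2 - 3*k + 2) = k*(k - 4)*(k - 2)*(k - 1)*(k - 1)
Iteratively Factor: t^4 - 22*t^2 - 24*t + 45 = (t - 1)*(t^3 + t^2 - 21*t - 45) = (t - 1)*(t + 3)*(t^2 - 2*t - 15) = (t - 1)*(t + 3)^2*(t - 5)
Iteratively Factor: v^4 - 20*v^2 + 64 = (v - 4)*(v^3 + 4*v^2 - 4*v - 16) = (v - 4)*(v + 4)*(v^2 - 4) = (v - 4)*(v + 2)*(v + 4)*(v - 2)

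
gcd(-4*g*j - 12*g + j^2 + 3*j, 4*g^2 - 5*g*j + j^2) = 4*g - j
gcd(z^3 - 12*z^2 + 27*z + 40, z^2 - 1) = z + 1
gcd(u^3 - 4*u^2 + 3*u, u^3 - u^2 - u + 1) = u - 1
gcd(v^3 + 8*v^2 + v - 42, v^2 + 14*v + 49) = v + 7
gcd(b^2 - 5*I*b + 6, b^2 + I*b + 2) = 1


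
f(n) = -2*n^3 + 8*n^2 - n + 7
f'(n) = -6*n^2 + 16*n - 1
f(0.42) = 7.84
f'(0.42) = 4.66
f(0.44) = 7.94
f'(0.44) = 4.88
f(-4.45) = 346.11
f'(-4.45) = -191.02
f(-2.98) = 133.95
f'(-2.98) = -101.96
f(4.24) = -5.87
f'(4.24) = -41.03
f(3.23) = 19.84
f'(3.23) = -11.92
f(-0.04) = 7.05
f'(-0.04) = -1.65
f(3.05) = 21.62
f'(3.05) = -8.01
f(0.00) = 7.00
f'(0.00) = -1.00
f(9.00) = -812.00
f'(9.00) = -343.00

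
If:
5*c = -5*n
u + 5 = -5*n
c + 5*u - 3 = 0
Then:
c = 14/13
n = -14/13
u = 5/13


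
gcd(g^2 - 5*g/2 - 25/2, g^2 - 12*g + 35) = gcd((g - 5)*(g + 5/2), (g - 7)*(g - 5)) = g - 5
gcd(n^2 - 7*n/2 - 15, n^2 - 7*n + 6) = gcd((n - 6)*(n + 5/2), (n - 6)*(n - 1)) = n - 6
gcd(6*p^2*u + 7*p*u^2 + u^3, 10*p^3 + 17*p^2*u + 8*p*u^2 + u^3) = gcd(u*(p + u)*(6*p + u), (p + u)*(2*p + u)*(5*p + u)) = p + u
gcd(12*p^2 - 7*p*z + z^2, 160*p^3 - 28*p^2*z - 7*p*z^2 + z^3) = -4*p + z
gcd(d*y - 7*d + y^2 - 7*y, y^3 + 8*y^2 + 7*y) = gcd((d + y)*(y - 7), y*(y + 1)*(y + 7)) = 1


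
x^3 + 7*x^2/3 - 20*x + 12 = (x - 3)*(x - 2/3)*(x + 6)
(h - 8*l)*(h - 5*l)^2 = h^3 - 18*h^2*l + 105*h*l^2 - 200*l^3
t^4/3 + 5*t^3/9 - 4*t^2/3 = t^2*(t/3 + 1)*(t - 4/3)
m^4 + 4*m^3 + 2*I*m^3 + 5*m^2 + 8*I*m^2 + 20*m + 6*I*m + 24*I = (m + 4)*(m - 2*I)*(m + I)*(m + 3*I)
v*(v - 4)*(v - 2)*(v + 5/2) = v^4 - 7*v^3/2 - 7*v^2 + 20*v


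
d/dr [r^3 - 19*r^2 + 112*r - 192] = 3*r^2 - 38*r + 112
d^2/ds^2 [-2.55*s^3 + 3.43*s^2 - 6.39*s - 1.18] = 6.86 - 15.3*s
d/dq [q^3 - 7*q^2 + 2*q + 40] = 3*q^2 - 14*q + 2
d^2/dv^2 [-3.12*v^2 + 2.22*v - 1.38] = -6.24000000000000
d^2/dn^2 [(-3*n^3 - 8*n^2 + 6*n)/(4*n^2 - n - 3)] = 10*(5*n^3 - 63*n^2 + 27*n - 18)/(64*n^6 - 48*n^5 - 132*n^4 + 71*n^3 + 99*n^2 - 27*n - 27)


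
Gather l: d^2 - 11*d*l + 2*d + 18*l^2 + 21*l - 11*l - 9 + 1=d^2 + 2*d + 18*l^2 + l*(10 - 11*d) - 8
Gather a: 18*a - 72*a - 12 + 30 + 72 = 90 - 54*a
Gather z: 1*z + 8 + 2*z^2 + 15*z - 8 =2*z^2 + 16*z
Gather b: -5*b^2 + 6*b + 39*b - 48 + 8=-5*b^2 + 45*b - 40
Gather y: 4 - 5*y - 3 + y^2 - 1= y^2 - 5*y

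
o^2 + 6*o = o*(o + 6)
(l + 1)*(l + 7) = l^2 + 8*l + 7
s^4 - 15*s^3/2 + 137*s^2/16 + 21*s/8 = s*(s - 6)*(s - 7/4)*(s + 1/4)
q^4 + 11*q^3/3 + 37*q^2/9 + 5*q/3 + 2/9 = (q + 1/3)^2*(q + 1)*(q + 2)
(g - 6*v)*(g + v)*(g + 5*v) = g^3 - 31*g*v^2 - 30*v^3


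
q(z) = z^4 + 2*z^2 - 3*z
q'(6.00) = 885.00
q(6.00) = 1350.00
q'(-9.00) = -2955.00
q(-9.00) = 6750.00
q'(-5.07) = -544.58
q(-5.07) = 727.36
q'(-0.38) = -4.74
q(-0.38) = 1.45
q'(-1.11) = -12.91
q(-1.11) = 7.31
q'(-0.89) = -9.38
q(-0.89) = 4.88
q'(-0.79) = -8.13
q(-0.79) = 4.01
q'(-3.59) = -202.43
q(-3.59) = 202.65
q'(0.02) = -2.92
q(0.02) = -0.06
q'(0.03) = -2.88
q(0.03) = -0.09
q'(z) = 4*z^3 + 4*z - 3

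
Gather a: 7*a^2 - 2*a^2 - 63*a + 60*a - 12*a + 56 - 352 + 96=5*a^2 - 15*a - 200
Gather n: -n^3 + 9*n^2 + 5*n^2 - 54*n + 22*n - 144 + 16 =-n^3 + 14*n^2 - 32*n - 128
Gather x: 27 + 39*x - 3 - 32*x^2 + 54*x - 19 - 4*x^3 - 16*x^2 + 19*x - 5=-4*x^3 - 48*x^2 + 112*x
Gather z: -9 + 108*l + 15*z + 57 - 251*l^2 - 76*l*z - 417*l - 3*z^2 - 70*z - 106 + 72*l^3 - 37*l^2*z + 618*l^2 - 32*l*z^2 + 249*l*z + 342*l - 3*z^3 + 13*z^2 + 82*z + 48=72*l^3 + 367*l^2 + 33*l - 3*z^3 + z^2*(10 - 32*l) + z*(-37*l^2 + 173*l + 27) - 10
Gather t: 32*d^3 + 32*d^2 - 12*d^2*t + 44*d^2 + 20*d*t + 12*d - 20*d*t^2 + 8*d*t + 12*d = 32*d^3 + 76*d^2 - 20*d*t^2 + 24*d + t*(-12*d^2 + 28*d)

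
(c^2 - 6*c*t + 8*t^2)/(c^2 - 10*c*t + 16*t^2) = (-c + 4*t)/(-c + 8*t)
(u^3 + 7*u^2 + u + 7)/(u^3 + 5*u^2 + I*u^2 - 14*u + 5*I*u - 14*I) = (u - I)/(u - 2)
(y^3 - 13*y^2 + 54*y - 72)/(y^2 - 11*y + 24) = (y^2 - 10*y + 24)/(y - 8)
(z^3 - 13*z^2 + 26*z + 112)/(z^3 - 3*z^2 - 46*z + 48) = (z^2 - 5*z - 14)/(z^2 + 5*z - 6)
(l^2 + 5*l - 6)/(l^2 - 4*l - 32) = (-l^2 - 5*l + 6)/(-l^2 + 4*l + 32)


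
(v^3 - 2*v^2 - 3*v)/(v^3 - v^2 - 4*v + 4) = v*(v^2 - 2*v - 3)/(v^3 - v^2 - 4*v + 4)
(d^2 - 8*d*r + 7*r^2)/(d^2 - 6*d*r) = (d^2 - 8*d*r + 7*r^2)/(d*(d - 6*r))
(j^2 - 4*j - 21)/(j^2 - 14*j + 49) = (j + 3)/(j - 7)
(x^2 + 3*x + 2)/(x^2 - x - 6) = (x + 1)/(x - 3)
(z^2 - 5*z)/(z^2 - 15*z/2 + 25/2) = 2*z/(2*z - 5)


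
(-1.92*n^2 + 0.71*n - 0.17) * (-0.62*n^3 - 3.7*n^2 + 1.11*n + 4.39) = 1.1904*n^5 + 6.6638*n^4 - 4.6528*n^3 - 7.0117*n^2 + 2.9282*n - 0.7463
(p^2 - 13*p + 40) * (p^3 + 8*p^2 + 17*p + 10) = p^5 - 5*p^4 - 47*p^3 + 109*p^2 + 550*p + 400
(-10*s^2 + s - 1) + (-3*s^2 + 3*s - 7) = -13*s^2 + 4*s - 8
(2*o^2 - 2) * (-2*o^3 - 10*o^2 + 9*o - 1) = -4*o^5 - 20*o^4 + 22*o^3 + 18*o^2 - 18*o + 2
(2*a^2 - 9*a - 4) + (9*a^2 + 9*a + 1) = 11*a^2 - 3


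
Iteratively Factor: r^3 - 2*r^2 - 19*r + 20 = (r - 1)*(r^2 - r - 20) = (r - 1)*(r + 4)*(r - 5)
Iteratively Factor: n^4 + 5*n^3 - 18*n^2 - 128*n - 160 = (n + 2)*(n^3 + 3*n^2 - 24*n - 80) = (n + 2)*(n + 4)*(n^2 - n - 20) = (n - 5)*(n + 2)*(n + 4)*(n + 4)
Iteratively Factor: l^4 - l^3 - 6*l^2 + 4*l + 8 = (l - 2)*(l^3 + l^2 - 4*l - 4) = (l - 2)*(l + 1)*(l^2 - 4) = (l - 2)*(l + 1)*(l + 2)*(l - 2)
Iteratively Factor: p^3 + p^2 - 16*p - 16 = (p + 1)*(p^2 - 16) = (p + 1)*(p + 4)*(p - 4)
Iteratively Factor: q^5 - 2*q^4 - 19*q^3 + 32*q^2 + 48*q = (q + 1)*(q^4 - 3*q^3 - 16*q^2 + 48*q) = (q + 1)*(q + 4)*(q^3 - 7*q^2 + 12*q) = q*(q + 1)*(q + 4)*(q^2 - 7*q + 12) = q*(q - 3)*(q + 1)*(q + 4)*(q - 4)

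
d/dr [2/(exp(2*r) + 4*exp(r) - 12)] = 4*(-exp(r) - 2)*exp(r)/(exp(2*r) + 4*exp(r) - 12)^2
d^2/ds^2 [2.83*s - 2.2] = 0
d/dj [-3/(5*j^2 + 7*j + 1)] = 3*(10*j + 7)/(5*j^2 + 7*j + 1)^2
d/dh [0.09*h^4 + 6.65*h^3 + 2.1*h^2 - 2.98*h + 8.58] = 0.36*h^3 + 19.95*h^2 + 4.2*h - 2.98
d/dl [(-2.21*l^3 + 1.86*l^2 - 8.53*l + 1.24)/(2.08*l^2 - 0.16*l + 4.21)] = (-4.5968*l^4 + 0.7072*l^3 - 10.4675*l^2 + 10.5028*l - 35.7129)/(4.3264*l^4 - 0.6656*l^3 + 17.5392*l^2 - 1.3472*l + 17.7241)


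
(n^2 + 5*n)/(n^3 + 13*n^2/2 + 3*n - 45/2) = 2*n/(2*n^2 + 3*n - 9)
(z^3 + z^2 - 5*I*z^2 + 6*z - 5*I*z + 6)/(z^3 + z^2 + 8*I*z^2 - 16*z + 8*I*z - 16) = (z^2 - 5*I*z + 6)/(z^2 + 8*I*z - 16)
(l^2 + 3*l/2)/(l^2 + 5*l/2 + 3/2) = l/(l + 1)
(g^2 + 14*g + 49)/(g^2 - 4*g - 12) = (g^2 + 14*g + 49)/(g^2 - 4*g - 12)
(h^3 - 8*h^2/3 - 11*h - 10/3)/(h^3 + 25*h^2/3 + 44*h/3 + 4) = (h - 5)/(h + 6)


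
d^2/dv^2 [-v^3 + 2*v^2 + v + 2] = 4 - 6*v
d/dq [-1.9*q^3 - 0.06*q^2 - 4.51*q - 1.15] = -5.7*q^2 - 0.12*q - 4.51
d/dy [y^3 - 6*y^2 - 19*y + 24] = 3*y^2 - 12*y - 19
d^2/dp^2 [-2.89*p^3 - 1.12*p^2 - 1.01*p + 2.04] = -17.34*p - 2.24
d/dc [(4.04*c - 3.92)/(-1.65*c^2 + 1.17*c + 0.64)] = (6.666*c^2 - 12.936*c + 7.172)/(2.7225*c^4 - 3.861*c^3 - 0.7431*c^2 + 1.4976*c + 0.4096)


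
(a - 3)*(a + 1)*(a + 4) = a^3 + 2*a^2 - 11*a - 12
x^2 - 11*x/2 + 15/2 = (x - 3)*(x - 5/2)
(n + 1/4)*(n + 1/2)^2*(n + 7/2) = n^4 + 19*n^3/4 + 39*n^2/8 + 29*n/16 + 7/32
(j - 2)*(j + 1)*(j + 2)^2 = j^4 + 3*j^3 - 2*j^2 - 12*j - 8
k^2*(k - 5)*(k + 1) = k^4 - 4*k^3 - 5*k^2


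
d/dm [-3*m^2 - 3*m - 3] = -6*m - 3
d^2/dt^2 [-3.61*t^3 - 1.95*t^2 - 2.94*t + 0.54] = -21.66*t - 3.9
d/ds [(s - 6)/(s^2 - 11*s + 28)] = (s^2 - 11*s - (s - 6)*(2*s - 11) + 28)/(s^2 - 11*s + 28)^2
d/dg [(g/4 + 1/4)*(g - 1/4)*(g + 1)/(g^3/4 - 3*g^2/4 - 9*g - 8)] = (-19*g^2 - 254*g - 100)/(4*(g^4 - 8*g^3 - 48*g^2 + 256*g + 1024))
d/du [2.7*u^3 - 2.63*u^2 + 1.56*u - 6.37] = 8.1*u^2 - 5.26*u + 1.56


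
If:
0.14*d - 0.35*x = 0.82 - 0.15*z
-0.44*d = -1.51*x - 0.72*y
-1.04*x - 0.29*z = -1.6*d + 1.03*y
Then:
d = 1.84992587205237 - 0.133975775546169*z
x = 0.374981118352961*z - 1.6028867940362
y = 4.49212005930236 - 0.868292819379563*z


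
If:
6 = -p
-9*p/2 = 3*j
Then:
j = 9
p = -6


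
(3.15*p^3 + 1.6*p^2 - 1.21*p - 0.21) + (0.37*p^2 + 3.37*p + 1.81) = 3.15*p^3 + 1.97*p^2 + 2.16*p + 1.6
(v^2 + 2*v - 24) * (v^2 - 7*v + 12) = v^4 - 5*v^3 - 26*v^2 + 192*v - 288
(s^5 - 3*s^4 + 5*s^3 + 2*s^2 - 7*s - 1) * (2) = 2*s^5 - 6*s^4 + 10*s^3 + 4*s^2 - 14*s - 2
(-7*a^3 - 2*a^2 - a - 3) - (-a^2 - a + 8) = -7*a^3 - a^2 - 11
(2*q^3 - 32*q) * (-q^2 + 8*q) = -2*q^5 + 16*q^4 + 32*q^3 - 256*q^2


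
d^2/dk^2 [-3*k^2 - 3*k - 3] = -6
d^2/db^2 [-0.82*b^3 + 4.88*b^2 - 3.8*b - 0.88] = 9.76 - 4.92*b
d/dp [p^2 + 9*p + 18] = 2*p + 9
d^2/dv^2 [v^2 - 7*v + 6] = 2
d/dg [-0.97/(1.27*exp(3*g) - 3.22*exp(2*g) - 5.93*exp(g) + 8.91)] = (3.6957*exp(2*g) - 6.2468*exp(g) - 5.7521)*exp(g)/(1.27*exp(3*g) - 3.22*exp(2*g) - 5.93*exp(g) + 8.91)^2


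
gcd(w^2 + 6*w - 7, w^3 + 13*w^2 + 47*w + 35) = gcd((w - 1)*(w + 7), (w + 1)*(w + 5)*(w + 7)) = w + 7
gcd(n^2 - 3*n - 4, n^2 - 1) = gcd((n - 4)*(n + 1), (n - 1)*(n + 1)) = n + 1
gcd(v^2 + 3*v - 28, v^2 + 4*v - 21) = v + 7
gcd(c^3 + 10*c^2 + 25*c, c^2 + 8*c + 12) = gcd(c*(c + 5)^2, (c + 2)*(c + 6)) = 1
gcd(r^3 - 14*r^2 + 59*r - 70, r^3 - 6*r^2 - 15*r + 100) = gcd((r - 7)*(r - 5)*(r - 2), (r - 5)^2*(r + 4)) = r - 5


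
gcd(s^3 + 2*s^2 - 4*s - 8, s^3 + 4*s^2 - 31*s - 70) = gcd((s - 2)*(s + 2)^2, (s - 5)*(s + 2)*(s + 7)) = s + 2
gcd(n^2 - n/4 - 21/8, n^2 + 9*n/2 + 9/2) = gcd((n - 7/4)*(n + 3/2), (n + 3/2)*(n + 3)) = n + 3/2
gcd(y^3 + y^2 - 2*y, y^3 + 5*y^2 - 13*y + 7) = y - 1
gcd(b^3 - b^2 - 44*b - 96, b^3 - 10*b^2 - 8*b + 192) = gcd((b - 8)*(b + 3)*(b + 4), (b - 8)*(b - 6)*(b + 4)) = b^2 - 4*b - 32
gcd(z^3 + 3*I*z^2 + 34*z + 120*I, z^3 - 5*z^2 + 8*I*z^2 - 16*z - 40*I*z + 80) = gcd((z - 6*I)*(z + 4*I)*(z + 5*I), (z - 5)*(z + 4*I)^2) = z + 4*I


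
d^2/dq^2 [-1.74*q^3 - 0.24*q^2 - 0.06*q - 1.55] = -10.44*q - 0.48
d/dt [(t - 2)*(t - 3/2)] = 2*t - 7/2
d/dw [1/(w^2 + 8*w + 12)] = 2*(-w - 4)/(w^2 + 8*w + 12)^2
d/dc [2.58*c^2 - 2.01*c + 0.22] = 5.16*c - 2.01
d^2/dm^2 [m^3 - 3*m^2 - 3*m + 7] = 6*m - 6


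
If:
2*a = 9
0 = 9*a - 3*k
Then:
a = 9/2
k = 27/2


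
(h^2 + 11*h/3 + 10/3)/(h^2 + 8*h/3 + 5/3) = (h + 2)/(h + 1)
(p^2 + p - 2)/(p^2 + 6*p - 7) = (p + 2)/(p + 7)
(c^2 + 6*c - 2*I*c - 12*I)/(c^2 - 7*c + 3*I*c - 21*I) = (c^2 + 2*c*(3 - I) - 12*I)/(c^2 + c*(-7 + 3*I) - 21*I)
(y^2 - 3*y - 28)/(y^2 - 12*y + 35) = (y + 4)/(y - 5)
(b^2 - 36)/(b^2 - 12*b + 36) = (b + 6)/(b - 6)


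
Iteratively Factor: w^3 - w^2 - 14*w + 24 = (w + 4)*(w^2 - 5*w + 6) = (w - 3)*(w + 4)*(w - 2)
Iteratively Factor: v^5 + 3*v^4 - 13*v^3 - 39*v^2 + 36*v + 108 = (v + 3)*(v^4 - 13*v^2 + 36) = (v - 3)*(v + 3)*(v^3 + 3*v^2 - 4*v - 12) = (v - 3)*(v + 3)^2*(v^2 - 4) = (v - 3)*(v + 2)*(v + 3)^2*(v - 2)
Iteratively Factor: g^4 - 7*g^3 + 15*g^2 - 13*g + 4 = (g - 1)*(g^3 - 6*g^2 + 9*g - 4) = (g - 1)^2*(g^2 - 5*g + 4) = (g - 1)^3*(g - 4)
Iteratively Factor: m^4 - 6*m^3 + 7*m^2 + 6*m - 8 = (m - 2)*(m^3 - 4*m^2 - m + 4) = (m - 2)*(m + 1)*(m^2 - 5*m + 4) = (m - 4)*(m - 2)*(m + 1)*(m - 1)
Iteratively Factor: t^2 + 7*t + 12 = (t + 3)*(t + 4)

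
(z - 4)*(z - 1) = z^2 - 5*z + 4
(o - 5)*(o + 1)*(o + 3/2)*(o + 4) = o^4 + 3*o^3/2 - 21*o^2 - 103*o/2 - 30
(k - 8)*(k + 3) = k^2 - 5*k - 24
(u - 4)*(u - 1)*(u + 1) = u^3 - 4*u^2 - u + 4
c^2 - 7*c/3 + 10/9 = (c - 5/3)*(c - 2/3)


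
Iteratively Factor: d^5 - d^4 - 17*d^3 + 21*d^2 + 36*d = (d + 4)*(d^4 - 5*d^3 + 3*d^2 + 9*d) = (d + 1)*(d + 4)*(d^3 - 6*d^2 + 9*d) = (d - 3)*(d + 1)*(d + 4)*(d^2 - 3*d) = d*(d - 3)*(d + 1)*(d + 4)*(d - 3)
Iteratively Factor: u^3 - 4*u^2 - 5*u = (u)*(u^2 - 4*u - 5) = u*(u + 1)*(u - 5)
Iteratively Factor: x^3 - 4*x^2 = (x)*(x^2 - 4*x) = x*(x - 4)*(x)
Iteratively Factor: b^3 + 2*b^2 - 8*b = (b)*(b^2 + 2*b - 8) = b*(b + 4)*(b - 2)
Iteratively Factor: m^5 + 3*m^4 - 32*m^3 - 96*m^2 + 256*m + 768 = (m + 3)*(m^4 - 32*m^2 + 256) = (m - 4)*(m + 3)*(m^3 + 4*m^2 - 16*m - 64) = (m - 4)*(m + 3)*(m + 4)*(m^2 - 16) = (m - 4)^2*(m + 3)*(m + 4)*(m + 4)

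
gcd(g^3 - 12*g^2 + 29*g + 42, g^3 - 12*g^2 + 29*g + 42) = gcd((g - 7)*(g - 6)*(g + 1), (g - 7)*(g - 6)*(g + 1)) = g^3 - 12*g^2 + 29*g + 42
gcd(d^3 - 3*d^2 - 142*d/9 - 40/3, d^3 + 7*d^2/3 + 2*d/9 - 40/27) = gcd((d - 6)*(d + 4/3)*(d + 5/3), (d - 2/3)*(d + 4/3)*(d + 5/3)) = d^2 + 3*d + 20/9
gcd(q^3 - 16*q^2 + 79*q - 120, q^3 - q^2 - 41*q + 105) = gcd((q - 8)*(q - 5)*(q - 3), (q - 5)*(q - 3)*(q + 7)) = q^2 - 8*q + 15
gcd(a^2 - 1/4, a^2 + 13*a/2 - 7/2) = a - 1/2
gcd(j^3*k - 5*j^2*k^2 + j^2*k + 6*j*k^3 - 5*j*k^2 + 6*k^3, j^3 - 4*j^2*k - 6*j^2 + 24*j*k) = 1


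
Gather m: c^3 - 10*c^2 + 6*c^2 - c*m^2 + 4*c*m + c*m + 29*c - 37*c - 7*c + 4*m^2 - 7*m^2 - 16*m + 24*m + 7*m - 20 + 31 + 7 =c^3 - 4*c^2 - 15*c + m^2*(-c - 3) + m*(5*c + 15) + 18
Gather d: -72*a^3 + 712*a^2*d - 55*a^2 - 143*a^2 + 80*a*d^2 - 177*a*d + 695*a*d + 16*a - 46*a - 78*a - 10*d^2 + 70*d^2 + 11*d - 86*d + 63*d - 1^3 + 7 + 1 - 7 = -72*a^3 - 198*a^2 - 108*a + d^2*(80*a + 60) + d*(712*a^2 + 518*a - 12)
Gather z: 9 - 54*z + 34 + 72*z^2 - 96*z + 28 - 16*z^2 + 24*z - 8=56*z^2 - 126*z + 63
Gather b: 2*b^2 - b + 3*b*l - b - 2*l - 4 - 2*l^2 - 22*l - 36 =2*b^2 + b*(3*l - 2) - 2*l^2 - 24*l - 40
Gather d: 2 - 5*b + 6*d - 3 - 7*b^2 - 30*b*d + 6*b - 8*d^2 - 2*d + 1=-7*b^2 + b - 8*d^2 + d*(4 - 30*b)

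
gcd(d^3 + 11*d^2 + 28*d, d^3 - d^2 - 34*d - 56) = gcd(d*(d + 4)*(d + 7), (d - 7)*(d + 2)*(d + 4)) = d + 4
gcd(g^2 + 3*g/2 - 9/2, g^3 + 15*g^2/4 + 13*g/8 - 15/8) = g + 3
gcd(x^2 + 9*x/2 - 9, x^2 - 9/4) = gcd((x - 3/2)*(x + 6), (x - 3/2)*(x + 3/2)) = x - 3/2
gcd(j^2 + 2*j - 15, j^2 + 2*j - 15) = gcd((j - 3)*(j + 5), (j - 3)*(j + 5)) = j^2 + 2*j - 15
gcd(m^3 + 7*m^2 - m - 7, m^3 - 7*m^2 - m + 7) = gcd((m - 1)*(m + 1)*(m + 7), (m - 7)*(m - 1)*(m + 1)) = m^2 - 1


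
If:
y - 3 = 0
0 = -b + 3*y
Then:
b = 9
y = 3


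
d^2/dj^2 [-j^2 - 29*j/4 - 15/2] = -2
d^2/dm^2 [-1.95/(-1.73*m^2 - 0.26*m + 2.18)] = (-11.67231*m^2 - 1.75422*m + 1.95*(3.46*m + 0.26)*(6.92*m + 0.52) + 14.70846)/(1.73*m^2 + 0.26*m - 2.18)^3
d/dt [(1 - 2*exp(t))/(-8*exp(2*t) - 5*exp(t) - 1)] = (-16*exp(2*t) + 16*exp(t) + 7)*exp(t)/(64*exp(4*t) + 80*exp(3*t) + 41*exp(2*t) + 10*exp(t) + 1)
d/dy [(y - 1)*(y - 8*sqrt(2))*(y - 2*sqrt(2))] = 3*y^2 - 20*sqrt(2)*y - 2*y + 10*sqrt(2) + 32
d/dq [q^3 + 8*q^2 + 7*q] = 3*q^2 + 16*q + 7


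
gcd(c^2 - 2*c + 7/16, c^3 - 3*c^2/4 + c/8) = c - 1/4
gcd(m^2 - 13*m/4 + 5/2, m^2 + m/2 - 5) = m - 2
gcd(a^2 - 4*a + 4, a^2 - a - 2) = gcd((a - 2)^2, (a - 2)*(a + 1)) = a - 2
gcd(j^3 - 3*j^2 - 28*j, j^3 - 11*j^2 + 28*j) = j^2 - 7*j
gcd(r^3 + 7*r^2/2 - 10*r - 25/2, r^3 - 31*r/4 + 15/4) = r - 5/2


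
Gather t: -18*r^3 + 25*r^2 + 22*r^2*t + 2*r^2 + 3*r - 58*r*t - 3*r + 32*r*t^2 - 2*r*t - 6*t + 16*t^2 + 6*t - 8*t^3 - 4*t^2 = -18*r^3 + 27*r^2 - 8*t^3 + t^2*(32*r + 12) + t*(22*r^2 - 60*r)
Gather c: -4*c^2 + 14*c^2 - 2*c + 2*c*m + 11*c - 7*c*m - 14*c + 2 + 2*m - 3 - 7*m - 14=10*c^2 + c*(-5*m - 5) - 5*m - 15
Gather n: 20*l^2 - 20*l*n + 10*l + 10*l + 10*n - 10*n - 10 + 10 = 20*l^2 - 20*l*n + 20*l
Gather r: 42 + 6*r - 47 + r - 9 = 7*r - 14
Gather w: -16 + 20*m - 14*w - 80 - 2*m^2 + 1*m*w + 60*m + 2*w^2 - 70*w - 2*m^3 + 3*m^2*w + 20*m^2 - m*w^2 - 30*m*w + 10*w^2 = -2*m^3 + 18*m^2 + 80*m + w^2*(12 - m) + w*(3*m^2 - 29*m - 84) - 96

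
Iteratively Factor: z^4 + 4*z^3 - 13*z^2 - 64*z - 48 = (z + 3)*(z^3 + z^2 - 16*z - 16) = (z + 1)*(z + 3)*(z^2 - 16) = (z - 4)*(z + 1)*(z + 3)*(z + 4)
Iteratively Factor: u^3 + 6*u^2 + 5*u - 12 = (u + 3)*(u^2 + 3*u - 4) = (u + 3)*(u + 4)*(u - 1)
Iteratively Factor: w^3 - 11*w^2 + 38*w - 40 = (w - 2)*(w^2 - 9*w + 20) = (w - 5)*(w - 2)*(w - 4)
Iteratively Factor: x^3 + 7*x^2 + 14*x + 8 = (x + 2)*(x^2 + 5*x + 4) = (x + 2)*(x + 4)*(x + 1)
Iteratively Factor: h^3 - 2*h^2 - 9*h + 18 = (h + 3)*(h^2 - 5*h + 6) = (h - 2)*(h + 3)*(h - 3)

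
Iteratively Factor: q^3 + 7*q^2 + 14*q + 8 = (q + 4)*(q^2 + 3*q + 2) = (q + 1)*(q + 4)*(q + 2)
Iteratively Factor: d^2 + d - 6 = (d - 2)*(d + 3)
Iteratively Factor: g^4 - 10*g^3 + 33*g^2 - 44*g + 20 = (g - 2)*(g^3 - 8*g^2 + 17*g - 10) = (g - 5)*(g - 2)*(g^2 - 3*g + 2) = (g - 5)*(g - 2)*(g - 1)*(g - 2)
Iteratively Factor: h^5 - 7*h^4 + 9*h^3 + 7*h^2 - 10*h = (h + 1)*(h^4 - 8*h^3 + 17*h^2 - 10*h) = (h - 2)*(h + 1)*(h^3 - 6*h^2 + 5*h) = (h - 2)*(h - 1)*(h + 1)*(h^2 - 5*h) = h*(h - 2)*(h - 1)*(h + 1)*(h - 5)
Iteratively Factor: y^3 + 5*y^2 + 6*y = (y + 2)*(y^2 + 3*y) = (y + 2)*(y + 3)*(y)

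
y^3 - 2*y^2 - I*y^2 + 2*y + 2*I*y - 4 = (y - 2)*(y - 2*I)*(y + I)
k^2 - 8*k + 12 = (k - 6)*(k - 2)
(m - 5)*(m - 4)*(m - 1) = m^3 - 10*m^2 + 29*m - 20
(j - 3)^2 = j^2 - 6*j + 9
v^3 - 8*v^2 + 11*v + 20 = (v - 5)*(v - 4)*(v + 1)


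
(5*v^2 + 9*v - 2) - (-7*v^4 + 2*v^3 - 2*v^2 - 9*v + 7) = 7*v^4 - 2*v^3 + 7*v^2 + 18*v - 9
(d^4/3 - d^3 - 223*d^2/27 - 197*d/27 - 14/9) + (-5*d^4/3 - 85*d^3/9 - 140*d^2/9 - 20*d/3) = -4*d^4/3 - 94*d^3/9 - 643*d^2/27 - 377*d/27 - 14/9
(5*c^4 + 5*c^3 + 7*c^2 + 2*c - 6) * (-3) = -15*c^4 - 15*c^3 - 21*c^2 - 6*c + 18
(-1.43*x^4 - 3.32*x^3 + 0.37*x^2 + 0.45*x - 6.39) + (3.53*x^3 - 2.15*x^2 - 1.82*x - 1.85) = -1.43*x^4 + 0.21*x^3 - 1.78*x^2 - 1.37*x - 8.24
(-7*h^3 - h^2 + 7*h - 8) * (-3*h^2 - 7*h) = 21*h^5 + 52*h^4 - 14*h^3 - 25*h^2 + 56*h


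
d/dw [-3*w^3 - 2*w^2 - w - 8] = -9*w^2 - 4*w - 1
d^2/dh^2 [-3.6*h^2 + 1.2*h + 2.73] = -7.20000000000000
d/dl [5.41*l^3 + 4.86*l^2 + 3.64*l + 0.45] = 16.23*l^2 + 9.72*l + 3.64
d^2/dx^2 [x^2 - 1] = 2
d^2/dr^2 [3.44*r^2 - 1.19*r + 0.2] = 6.88000000000000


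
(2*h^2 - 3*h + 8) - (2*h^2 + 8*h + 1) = 7 - 11*h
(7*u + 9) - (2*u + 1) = 5*u + 8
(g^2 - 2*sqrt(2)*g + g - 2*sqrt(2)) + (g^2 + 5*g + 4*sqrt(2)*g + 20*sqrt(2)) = 2*g^2 + 2*sqrt(2)*g + 6*g + 18*sqrt(2)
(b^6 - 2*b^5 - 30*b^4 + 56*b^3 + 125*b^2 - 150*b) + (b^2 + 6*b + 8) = b^6 - 2*b^5 - 30*b^4 + 56*b^3 + 126*b^2 - 144*b + 8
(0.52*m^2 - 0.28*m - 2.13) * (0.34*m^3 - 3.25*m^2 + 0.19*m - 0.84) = 0.1768*m^5 - 1.7852*m^4 + 0.2846*m^3 + 6.4325*m^2 - 0.1695*m + 1.7892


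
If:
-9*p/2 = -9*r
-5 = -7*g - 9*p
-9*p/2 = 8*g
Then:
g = -5/9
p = 80/81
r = 40/81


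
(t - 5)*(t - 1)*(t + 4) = t^3 - 2*t^2 - 19*t + 20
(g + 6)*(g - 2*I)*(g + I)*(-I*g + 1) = -I*g^4 - 6*I*g^3 - 3*I*g^2 + 2*g - 18*I*g + 12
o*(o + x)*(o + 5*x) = o^3 + 6*o^2*x + 5*o*x^2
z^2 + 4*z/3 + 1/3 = (z + 1/3)*(z + 1)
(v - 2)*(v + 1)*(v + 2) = v^3 + v^2 - 4*v - 4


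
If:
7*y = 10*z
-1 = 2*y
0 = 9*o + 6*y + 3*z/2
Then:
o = 47/120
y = -1/2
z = -7/20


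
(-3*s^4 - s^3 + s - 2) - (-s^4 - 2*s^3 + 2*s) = -2*s^4 + s^3 - s - 2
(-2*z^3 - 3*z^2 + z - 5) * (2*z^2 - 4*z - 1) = -4*z^5 + 2*z^4 + 16*z^3 - 11*z^2 + 19*z + 5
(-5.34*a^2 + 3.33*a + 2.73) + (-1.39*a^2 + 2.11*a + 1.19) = -6.73*a^2 + 5.44*a + 3.92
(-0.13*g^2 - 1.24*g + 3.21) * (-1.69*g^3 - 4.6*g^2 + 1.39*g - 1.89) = 0.2197*g^5 + 2.6936*g^4 + 0.0983999999999998*g^3 - 16.2439*g^2 + 6.8055*g - 6.0669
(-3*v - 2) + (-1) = -3*v - 3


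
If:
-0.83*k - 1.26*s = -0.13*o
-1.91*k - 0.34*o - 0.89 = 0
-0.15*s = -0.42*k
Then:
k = -0.07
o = -2.24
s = -0.19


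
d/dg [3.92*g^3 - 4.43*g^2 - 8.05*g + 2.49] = 11.76*g^2 - 8.86*g - 8.05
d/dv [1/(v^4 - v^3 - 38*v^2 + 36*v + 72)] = (-4*v^3 + 3*v^2 + 76*v - 36)/(v^4 - v^3 - 38*v^2 + 36*v + 72)^2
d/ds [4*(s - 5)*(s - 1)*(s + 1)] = 12*s^2 - 40*s - 4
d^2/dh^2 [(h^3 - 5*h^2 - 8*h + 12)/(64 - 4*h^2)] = 2*(-2*h^3 + 51*h^2 - 96*h + 272)/(h^6 - 48*h^4 + 768*h^2 - 4096)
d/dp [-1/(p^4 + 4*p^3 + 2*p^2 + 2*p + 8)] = 2*(2*p^3 + 6*p^2 + 2*p + 1)/(p^4 + 4*p^3 + 2*p^2 + 2*p + 8)^2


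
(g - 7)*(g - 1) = g^2 - 8*g + 7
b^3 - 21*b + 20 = (b - 4)*(b - 1)*(b + 5)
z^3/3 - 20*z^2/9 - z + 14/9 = (z/3 + 1/3)*(z - 7)*(z - 2/3)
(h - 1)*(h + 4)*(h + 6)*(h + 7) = h^4 + 16*h^3 + 77*h^2 + 74*h - 168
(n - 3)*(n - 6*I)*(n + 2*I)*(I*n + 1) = I*n^4 + 5*n^3 - 3*I*n^3 - 15*n^2 + 8*I*n^2 + 12*n - 24*I*n - 36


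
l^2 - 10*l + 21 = (l - 7)*(l - 3)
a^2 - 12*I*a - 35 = (a - 7*I)*(a - 5*I)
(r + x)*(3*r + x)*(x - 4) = 3*r^2*x - 12*r^2 + 4*r*x^2 - 16*r*x + x^3 - 4*x^2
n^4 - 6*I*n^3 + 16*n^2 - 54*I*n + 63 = (n - 7*I)*(n - 3*I)*(n + I)*(n + 3*I)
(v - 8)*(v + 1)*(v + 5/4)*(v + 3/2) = v^4 - 17*v^3/4 - 203*v^2/8 - 281*v/8 - 15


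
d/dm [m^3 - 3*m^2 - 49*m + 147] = 3*m^2 - 6*m - 49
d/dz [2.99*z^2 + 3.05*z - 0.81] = 5.98*z + 3.05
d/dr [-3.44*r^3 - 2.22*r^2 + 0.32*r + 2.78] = -10.32*r^2 - 4.44*r + 0.32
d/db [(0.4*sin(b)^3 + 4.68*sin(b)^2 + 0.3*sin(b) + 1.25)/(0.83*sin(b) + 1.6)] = (0.664*sin(b)^3 + 5.8044*sin(b)^2 + 14.976*sin(b) - 0.5575)*cos(b)/(0.6889*sin(b)^2 + 2.656*sin(b) + 2.56)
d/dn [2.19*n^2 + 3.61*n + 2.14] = 4.38*n + 3.61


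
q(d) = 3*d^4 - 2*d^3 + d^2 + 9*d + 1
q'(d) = 12*d^3 - 6*d^2 + 2*d + 9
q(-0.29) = -1.46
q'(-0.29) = 7.62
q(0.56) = 6.30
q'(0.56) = 10.35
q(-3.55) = 547.60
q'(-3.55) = -610.58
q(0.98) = 11.67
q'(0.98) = 16.49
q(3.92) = 639.55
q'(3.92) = 647.48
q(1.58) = 28.52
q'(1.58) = 44.51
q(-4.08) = 948.07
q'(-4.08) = -914.05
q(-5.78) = 3716.95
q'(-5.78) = -2520.22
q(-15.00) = 158716.00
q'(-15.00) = -41871.00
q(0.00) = 1.00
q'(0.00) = 9.00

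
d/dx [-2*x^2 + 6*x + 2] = 6 - 4*x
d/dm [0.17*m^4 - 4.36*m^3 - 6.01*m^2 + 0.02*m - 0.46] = 0.68*m^3 - 13.08*m^2 - 12.02*m + 0.02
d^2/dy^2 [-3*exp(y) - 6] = -3*exp(y)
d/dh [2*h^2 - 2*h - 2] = 4*h - 2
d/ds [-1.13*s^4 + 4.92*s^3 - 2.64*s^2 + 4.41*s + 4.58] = -4.52*s^3 + 14.76*s^2 - 5.28*s + 4.41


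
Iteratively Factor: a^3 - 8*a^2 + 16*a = (a)*(a^2 - 8*a + 16) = a*(a - 4)*(a - 4)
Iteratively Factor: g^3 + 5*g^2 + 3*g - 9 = (g + 3)*(g^2 + 2*g - 3) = (g + 3)^2*(g - 1)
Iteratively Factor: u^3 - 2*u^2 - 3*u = (u + 1)*(u^2 - 3*u) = (u - 3)*(u + 1)*(u)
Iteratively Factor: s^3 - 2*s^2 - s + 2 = (s + 1)*(s^2 - 3*s + 2) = (s - 1)*(s + 1)*(s - 2)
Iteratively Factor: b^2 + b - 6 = (b + 3)*(b - 2)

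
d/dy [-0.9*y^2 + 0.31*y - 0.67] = 0.31 - 1.8*y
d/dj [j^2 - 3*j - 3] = 2*j - 3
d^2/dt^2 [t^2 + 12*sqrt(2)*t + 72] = 2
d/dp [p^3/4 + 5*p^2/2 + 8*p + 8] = 3*p^2/4 + 5*p + 8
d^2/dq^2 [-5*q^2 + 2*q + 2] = -10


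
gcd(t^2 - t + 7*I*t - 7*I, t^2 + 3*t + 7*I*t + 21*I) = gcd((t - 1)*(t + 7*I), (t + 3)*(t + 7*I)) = t + 7*I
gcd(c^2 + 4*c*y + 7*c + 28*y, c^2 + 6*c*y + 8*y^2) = c + 4*y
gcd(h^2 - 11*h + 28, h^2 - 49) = h - 7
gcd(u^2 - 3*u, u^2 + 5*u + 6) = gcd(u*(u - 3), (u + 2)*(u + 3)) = 1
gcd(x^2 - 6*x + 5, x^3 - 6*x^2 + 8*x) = 1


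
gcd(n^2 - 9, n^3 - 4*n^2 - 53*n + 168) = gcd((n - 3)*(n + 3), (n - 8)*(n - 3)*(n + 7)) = n - 3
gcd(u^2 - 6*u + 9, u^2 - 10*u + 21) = u - 3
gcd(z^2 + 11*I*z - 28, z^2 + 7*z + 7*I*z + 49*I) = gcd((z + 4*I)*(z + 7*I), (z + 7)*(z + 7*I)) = z + 7*I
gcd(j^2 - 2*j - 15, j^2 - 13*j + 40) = j - 5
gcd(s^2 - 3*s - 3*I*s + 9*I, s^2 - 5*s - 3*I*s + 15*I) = s - 3*I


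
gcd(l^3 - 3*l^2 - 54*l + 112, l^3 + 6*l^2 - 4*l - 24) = l - 2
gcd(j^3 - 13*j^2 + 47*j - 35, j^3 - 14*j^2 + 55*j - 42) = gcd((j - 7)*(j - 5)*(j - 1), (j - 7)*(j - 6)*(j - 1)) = j^2 - 8*j + 7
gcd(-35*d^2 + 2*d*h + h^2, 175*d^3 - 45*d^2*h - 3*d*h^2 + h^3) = 35*d^2 - 2*d*h - h^2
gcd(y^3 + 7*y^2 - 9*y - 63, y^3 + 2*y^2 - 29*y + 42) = y^2 + 4*y - 21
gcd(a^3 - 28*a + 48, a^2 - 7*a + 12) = a - 4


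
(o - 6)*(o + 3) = o^2 - 3*o - 18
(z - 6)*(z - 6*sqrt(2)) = z^2 - 6*sqrt(2)*z - 6*z + 36*sqrt(2)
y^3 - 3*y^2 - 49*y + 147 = (y - 7)*(y - 3)*(y + 7)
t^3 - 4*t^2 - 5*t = t*(t - 5)*(t + 1)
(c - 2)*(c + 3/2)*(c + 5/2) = c^3 + 2*c^2 - 17*c/4 - 15/2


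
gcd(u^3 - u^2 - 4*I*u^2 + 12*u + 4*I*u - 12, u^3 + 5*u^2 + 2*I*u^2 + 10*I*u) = u + 2*I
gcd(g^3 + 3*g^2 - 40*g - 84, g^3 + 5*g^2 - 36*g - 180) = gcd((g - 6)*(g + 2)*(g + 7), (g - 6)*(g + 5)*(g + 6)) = g - 6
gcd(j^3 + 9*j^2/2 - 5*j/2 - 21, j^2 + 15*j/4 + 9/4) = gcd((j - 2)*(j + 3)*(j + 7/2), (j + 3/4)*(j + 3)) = j + 3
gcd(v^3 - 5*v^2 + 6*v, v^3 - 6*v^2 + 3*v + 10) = v - 2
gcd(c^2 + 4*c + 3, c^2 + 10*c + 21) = c + 3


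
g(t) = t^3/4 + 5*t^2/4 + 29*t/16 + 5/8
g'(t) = 3*t^2/4 + 5*t/2 + 29/16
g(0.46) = 1.75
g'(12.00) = 139.81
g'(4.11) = 24.76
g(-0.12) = 0.43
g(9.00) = 300.44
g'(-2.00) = -0.19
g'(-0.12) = 1.52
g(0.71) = 2.63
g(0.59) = 2.18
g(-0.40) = 0.08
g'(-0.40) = 0.93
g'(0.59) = 3.55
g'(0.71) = 3.97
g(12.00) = 634.38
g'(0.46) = 3.12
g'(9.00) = 85.06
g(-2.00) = 0.00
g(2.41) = 15.75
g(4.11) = 46.55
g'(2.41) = 12.19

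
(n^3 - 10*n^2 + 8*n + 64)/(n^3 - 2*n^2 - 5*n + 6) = (n^2 - 12*n + 32)/(n^2 - 4*n + 3)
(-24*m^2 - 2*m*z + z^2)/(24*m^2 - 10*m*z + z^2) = (4*m + z)/(-4*m + z)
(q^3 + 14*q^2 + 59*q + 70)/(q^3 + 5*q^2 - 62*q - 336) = (q^2 + 7*q + 10)/(q^2 - 2*q - 48)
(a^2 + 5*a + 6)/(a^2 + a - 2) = (a + 3)/(a - 1)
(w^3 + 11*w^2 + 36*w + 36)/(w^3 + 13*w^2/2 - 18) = 2*(w + 3)/(2*w - 3)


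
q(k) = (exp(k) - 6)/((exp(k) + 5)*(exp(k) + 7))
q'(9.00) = 0.00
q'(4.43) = -0.01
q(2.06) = 0.01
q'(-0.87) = 0.03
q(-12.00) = -0.17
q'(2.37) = 0.02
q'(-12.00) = 0.00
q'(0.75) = 0.06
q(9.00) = 0.00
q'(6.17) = -0.00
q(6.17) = 0.00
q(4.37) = 0.01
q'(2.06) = 0.03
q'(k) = -(exp(k) - 6)*exp(k)/((exp(k) + 5)*(exp(k) + 7)^2) - (exp(k) - 6)*exp(k)/((exp(k) + 5)^2*(exp(k) + 7)) + exp(k)/((exp(k) + 5)*(exp(k) + 7)) = (-exp(2*k) + 12*exp(k) + 107)*exp(k)/(exp(4*k) + 24*exp(3*k) + 214*exp(2*k) + 840*exp(k) + 1225)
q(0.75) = -0.06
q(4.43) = 0.01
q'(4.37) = -0.01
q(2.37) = 0.02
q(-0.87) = -0.14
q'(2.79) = 0.00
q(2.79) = 0.02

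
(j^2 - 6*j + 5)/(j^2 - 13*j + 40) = (j - 1)/(j - 8)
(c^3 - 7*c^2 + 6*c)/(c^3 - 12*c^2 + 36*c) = (c - 1)/(c - 6)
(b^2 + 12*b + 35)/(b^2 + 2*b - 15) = (b + 7)/(b - 3)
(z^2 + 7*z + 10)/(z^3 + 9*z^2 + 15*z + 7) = (z^2 + 7*z + 10)/(z^3 + 9*z^2 + 15*z + 7)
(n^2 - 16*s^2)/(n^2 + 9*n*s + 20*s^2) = (n - 4*s)/(n + 5*s)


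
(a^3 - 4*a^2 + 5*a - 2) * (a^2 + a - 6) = a^5 - 3*a^4 - 5*a^3 + 27*a^2 - 32*a + 12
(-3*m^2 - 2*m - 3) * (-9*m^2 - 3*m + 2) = 27*m^4 + 27*m^3 + 27*m^2 + 5*m - 6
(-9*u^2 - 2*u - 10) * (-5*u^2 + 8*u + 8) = 45*u^4 - 62*u^3 - 38*u^2 - 96*u - 80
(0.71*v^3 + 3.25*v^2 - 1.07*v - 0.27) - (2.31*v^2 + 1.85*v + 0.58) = 0.71*v^3 + 0.94*v^2 - 2.92*v - 0.85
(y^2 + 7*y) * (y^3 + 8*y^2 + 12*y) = y^5 + 15*y^4 + 68*y^3 + 84*y^2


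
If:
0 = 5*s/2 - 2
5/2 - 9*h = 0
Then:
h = 5/18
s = 4/5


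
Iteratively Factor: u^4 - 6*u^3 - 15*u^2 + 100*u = (u - 5)*(u^3 - u^2 - 20*u) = (u - 5)*(u + 4)*(u^2 - 5*u) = u*(u - 5)*(u + 4)*(u - 5)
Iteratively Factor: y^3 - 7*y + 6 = (y - 2)*(y^2 + 2*y - 3) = (y - 2)*(y - 1)*(y + 3)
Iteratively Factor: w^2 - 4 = (w + 2)*(w - 2)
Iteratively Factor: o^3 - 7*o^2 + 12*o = (o - 4)*(o^2 - 3*o) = o*(o - 4)*(o - 3)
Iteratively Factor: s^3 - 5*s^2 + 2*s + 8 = (s + 1)*(s^2 - 6*s + 8) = (s - 2)*(s + 1)*(s - 4)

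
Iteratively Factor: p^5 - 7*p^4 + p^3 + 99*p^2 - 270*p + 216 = (p - 3)*(p^4 - 4*p^3 - 11*p^2 + 66*p - 72) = (p - 3)*(p + 4)*(p^3 - 8*p^2 + 21*p - 18) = (p - 3)*(p - 2)*(p + 4)*(p^2 - 6*p + 9) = (p - 3)^2*(p - 2)*(p + 4)*(p - 3)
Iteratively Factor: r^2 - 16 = (r - 4)*(r + 4)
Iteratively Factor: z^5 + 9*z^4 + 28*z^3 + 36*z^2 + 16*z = (z + 2)*(z^4 + 7*z^3 + 14*z^2 + 8*z) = (z + 2)^2*(z^3 + 5*z^2 + 4*z) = (z + 2)^2*(z + 4)*(z^2 + z) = (z + 1)*(z + 2)^2*(z + 4)*(z)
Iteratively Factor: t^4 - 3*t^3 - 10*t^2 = (t + 2)*(t^3 - 5*t^2) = t*(t + 2)*(t^2 - 5*t) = t^2*(t + 2)*(t - 5)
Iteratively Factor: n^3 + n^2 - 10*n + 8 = (n - 2)*(n^2 + 3*n - 4) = (n - 2)*(n - 1)*(n + 4)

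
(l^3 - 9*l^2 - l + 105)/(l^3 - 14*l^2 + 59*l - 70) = (l + 3)/(l - 2)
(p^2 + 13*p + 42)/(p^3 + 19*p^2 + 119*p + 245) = (p + 6)/(p^2 + 12*p + 35)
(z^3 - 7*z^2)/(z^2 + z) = z*(z - 7)/(z + 1)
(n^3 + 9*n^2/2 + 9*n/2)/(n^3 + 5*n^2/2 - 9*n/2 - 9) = n/(n - 2)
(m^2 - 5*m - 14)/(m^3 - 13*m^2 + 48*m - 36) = (m^2 - 5*m - 14)/(m^3 - 13*m^2 + 48*m - 36)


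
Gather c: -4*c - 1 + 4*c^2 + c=4*c^2 - 3*c - 1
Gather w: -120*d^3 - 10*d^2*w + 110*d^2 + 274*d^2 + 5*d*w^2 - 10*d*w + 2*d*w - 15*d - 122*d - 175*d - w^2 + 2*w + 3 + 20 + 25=-120*d^3 + 384*d^2 - 312*d + w^2*(5*d - 1) + w*(-10*d^2 - 8*d + 2) + 48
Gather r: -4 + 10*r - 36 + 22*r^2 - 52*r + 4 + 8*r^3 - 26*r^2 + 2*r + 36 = 8*r^3 - 4*r^2 - 40*r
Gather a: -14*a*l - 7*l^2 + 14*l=-14*a*l - 7*l^2 + 14*l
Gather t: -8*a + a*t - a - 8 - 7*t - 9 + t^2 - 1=-9*a + t^2 + t*(a - 7) - 18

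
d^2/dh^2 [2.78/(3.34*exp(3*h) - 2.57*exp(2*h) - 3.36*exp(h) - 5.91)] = ((-83.5668*exp(2*h) + 28.5784*exp(h) + 9.3408)*(-3.34*exp(3*h) + 2.57*exp(2*h) + 3.36*exp(h) + 5.91) - 2.78*(-20.04*exp(2*h) + 10.28*exp(h) + 6.72)*(-10.02*exp(2*h) + 5.14*exp(h) + 3.36)*exp(h))*exp(h)/(-3.34*exp(3*h) + 2.57*exp(2*h) + 3.36*exp(h) + 5.91)^3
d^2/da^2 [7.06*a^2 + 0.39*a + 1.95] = 14.1200000000000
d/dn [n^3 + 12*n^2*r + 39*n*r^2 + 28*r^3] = 3*n^2 + 24*n*r + 39*r^2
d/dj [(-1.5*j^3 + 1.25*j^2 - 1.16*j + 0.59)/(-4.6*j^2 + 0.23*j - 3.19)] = (6.9*j^4 - 0.69*j^3 + 9.3065*j^2 - 2.547*j + 3.5647)/(21.16*j^4 - 2.116*j^3 + 29.4009*j^2 - 1.4674*j + 10.1761)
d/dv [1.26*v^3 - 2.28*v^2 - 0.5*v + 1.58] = 3.78*v^2 - 4.56*v - 0.5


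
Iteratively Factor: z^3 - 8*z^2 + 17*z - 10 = (z - 1)*(z^2 - 7*z + 10) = (z - 2)*(z - 1)*(z - 5)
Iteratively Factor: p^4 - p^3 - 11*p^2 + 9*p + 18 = (p - 3)*(p^3 + 2*p^2 - 5*p - 6) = (p - 3)*(p - 2)*(p^2 + 4*p + 3) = (p - 3)*(p - 2)*(p + 3)*(p + 1)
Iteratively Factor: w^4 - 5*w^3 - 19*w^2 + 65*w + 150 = (w + 2)*(w^3 - 7*w^2 - 5*w + 75) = (w + 2)*(w + 3)*(w^2 - 10*w + 25) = (w - 5)*(w + 2)*(w + 3)*(w - 5)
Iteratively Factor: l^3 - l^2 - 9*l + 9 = (l + 3)*(l^2 - 4*l + 3) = (l - 1)*(l + 3)*(l - 3)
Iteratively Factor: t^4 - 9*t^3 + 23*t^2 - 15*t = (t - 3)*(t^3 - 6*t^2 + 5*t) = (t - 5)*(t - 3)*(t^2 - t) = (t - 5)*(t - 3)*(t - 1)*(t)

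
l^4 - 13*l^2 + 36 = (l - 3)*(l - 2)*(l + 2)*(l + 3)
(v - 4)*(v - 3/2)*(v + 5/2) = v^3 - 3*v^2 - 31*v/4 + 15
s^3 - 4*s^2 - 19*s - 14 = (s - 7)*(s + 1)*(s + 2)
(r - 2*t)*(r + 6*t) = r^2 + 4*r*t - 12*t^2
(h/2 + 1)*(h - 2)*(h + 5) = h^3/2 + 5*h^2/2 - 2*h - 10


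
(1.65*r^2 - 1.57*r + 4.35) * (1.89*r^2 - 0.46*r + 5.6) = 3.1185*r^4 - 3.7263*r^3 + 18.1837*r^2 - 10.793*r + 24.36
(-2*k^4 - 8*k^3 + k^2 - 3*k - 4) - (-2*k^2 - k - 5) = -2*k^4 - 8*k^3 + 3*k^2 - 2*k + 1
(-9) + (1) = -8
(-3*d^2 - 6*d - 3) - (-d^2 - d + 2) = -2*d^2 - 5*d - 5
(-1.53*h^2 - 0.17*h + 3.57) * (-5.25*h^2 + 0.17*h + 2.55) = 8.0325*h^4 + 0.6324*h^3 - 22.6729*h^2 + 0.1734*h + 9.1035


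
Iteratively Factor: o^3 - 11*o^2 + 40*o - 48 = (o - 3)*(o^2 - 8*o + 16) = (o - 4)*(o - 3)*(o - 4)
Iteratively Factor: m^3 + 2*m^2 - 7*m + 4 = (m - 1)*(m^2 + 3*m - 4) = (m - 1)*(m + 4)*(m - 1)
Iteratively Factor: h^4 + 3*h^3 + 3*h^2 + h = (h)*(h^3 + 3*h^2 + 3*h + 1) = h*(h + 1)*(h^2 + 2*h + 1) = h*(h + 1)^2*(h + 1)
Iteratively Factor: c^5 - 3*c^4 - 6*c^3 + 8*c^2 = (c - 4)*(c^4 + c^3 - 2*c^2) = c*(c - 4)*(c^3 + c^2 - 2*c) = c*(c - 4)*(c + 2)*(c^2 - c) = c*(c - 4)*(c - 1)*(c + 2)*(c)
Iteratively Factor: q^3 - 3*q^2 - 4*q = (q - 4)*(q^2 + q) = (q - 4)*(q + 1)*(q)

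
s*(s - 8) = s^2 - 8*s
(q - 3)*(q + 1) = q^2 - 2*q - 3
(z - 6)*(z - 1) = z^2 - 7*z + 6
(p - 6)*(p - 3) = p^2 - 9*p + 18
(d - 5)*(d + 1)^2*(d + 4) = d^4 + d^3 - 21*d^2 - 41*d - 20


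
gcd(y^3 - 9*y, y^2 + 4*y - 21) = y - 3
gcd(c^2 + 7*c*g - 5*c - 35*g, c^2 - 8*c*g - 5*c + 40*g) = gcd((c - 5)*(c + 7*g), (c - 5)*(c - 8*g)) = c - 5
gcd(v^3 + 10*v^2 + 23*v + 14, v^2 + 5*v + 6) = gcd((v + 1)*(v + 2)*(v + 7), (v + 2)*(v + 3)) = v + 2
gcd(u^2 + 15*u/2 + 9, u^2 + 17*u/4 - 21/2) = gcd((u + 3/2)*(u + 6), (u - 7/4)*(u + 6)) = u + 6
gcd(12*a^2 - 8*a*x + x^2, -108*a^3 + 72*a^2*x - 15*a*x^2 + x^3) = -6*a + x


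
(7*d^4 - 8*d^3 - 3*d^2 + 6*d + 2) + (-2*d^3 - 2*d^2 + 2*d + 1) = 7*d^4 - 10*d^3 - 5*d^2 + 8*d + 3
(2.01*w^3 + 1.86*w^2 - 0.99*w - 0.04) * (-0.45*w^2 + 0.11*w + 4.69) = -0.9045*w^5 - 0.6159*w^4 + 10.077*w^3 + 8.6325*w^2 - 4.6475*w - 0.1876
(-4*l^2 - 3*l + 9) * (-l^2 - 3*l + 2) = 4*l^4 + 15*l^3 - 8*l^2 - 33*l + 18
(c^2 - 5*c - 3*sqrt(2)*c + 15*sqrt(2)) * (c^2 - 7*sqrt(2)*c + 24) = c^4 - 10*sqrt(2)*c^3 - 5*c^3 + 66*c^2 + 50*sqrt(2)*c^2 - 330*c - 72*sqrt(2)*c + 360*sqrt(2)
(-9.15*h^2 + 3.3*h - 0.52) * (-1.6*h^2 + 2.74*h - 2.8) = 14.64*h^4 - 30.351*h^3 + 35.494*h^2 - 10.6648*h + 1.456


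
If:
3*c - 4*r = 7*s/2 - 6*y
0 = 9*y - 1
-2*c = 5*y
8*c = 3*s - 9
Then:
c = -5/18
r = -109/54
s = 61/27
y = 1/9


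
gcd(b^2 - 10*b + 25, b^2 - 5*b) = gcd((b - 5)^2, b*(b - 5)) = b - 5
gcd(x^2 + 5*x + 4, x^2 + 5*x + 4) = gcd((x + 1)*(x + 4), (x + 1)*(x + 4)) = x^2 + 5*x + 4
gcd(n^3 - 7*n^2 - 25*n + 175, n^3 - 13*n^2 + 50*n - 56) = n - 7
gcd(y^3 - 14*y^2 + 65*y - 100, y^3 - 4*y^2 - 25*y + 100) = y^2 - 9*y + 20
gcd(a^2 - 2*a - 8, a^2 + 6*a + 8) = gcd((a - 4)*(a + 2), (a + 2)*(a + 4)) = a + 2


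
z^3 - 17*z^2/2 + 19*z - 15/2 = (z - 5)*(z - 3)*(z - 1/2)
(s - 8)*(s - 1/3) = s^2 - 25*s/3 + 8/3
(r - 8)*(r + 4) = r^2 - 4*r - 32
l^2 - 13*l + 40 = (l - 8)*(l - 5)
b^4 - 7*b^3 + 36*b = b*(b - 6)*(b - 3)*(b + 2)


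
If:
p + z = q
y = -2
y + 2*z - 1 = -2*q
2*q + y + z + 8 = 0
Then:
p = -33/2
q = -15/2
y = -2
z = 9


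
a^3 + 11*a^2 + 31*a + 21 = (a + 1)*(a + 3)*(a + 7)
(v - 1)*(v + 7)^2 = v^3 + 13*v^2 + 35*v - 49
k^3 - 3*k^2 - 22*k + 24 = (k - 6)*(k - 1)*(k + 4)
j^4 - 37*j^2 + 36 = (j - 6)*(j - 1)*(j + 1)*(j + 6)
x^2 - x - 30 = (x - 6)*(x + 5)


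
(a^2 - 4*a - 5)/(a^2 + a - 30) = (a + 1)/(a + 6)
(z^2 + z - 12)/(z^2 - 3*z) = (z + 4)/z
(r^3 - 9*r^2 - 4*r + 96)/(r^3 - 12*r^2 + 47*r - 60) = (r^2 - 5*r - 24)/(r^2 - 8*r + 15)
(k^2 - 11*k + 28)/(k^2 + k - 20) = (k - 7)/(k + 5)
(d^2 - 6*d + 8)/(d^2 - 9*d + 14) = (d - 4)/(d - 7)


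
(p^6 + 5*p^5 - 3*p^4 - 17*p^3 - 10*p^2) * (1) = p^6 + 5*p^5 - 3*p^4 - 17*p^3 - 10*p^2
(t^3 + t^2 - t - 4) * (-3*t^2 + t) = -3*t^5 - 2*t^4 + 4*t^3 + 11*t^2 - 4*t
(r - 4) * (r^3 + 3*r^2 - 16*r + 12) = r^4 - r^3 - 28*r^2 + 76*r - 48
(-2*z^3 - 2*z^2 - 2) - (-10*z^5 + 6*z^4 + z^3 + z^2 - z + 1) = 10*z^5 - 6*z^4 - 3*z^3 - 3*z^2 + z - 3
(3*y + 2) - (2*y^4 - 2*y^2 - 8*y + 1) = -2*y^4 + 2*y^2 + 11*y + 1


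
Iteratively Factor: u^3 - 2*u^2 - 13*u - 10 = (u + 2)*(u^2 - 4*u - 5) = (u + 1)*(u + 2)*(u - 5)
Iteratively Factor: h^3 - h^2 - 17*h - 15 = (h + 1)*(h^2 - 2*h - 15) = (h + 1)*(h + 3)*(h - 5)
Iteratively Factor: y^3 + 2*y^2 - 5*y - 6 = (y + 3)*(y^2 - y - 2) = (y + 1)*(y + 3)*(y - 2)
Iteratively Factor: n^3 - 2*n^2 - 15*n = (n - 5)*(n^2 + 3*n) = (n - 5)*(n + 3)*(n)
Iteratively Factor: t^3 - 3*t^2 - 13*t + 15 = (t - 1)*(t^2 - 2*t - 15) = (t - 1)*(t + 3)*(t - 5)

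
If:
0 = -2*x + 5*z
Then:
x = 5*z/2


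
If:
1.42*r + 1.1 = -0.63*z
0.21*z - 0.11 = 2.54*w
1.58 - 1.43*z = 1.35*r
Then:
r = -2.18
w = 0.22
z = 3.16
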